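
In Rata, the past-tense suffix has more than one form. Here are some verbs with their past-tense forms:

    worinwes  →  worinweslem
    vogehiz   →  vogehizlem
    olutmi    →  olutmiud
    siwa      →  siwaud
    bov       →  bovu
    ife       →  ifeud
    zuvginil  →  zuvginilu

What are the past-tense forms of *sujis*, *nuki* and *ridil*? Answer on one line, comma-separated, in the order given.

sujislem, nukiud, ridilu

The alternation tracks the final sound of the stem — -lem when the stem ends in a sibilant (*worinwes*, *vogehiz*); -u when the stem ends in a non-sibilant consonant (*bov*, *zuvginil*); -ud when the stem ends in a vowel (*olutmi*, *siwa*, *ife*).
Since the final sound of *sujis* is /s/ (a sibilant), it takes -lem, giving *sujislem*.
*nuki* — final sound /i/ (a vowel) → -ud → *nukiud*.
*ridil* — final sound /l/ (a non-sibilant consonant) → -u → *ridilu*.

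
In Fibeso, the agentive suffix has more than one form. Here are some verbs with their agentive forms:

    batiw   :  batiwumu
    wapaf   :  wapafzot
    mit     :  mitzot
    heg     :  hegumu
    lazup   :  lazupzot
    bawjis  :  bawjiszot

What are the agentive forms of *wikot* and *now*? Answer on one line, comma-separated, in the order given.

wikotzot, nowumu

Looking at the final consonant of each stem: -zot when the stem ends in a voiceless consonant (*wapaf*, *mit*, *lazup*, *bawjis*); -umu when the stem ends in a voiced consonant (*batiw*, *heg*).
The final consonant of *wikot* is /t/, which is voiceless, so the suffix is -zot, giving *wikotzot*.
*now*: final consonant = /w/, voiced → -umu → *nowumu*.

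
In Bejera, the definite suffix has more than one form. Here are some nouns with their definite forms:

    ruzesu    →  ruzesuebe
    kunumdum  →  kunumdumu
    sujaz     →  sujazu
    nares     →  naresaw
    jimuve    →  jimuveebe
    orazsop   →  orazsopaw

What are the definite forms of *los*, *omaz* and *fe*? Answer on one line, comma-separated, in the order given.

losaw, omazu, feebe

Looking at the final sound of each stem: -aw when the stem ends in a voiceless consonant (*nares*, *orazsop*); -u when the stem ends in a voiced consonant (*kunumdum*, *sujaz*); -ebe when the stem ends in a vowel (*ruzesu*, *jimuve*).
*los*: final sound = /s/, a voiceless consonant → -aw → *losaw*.
*omaz* — final sound /z/ (a voiced consonant) → -u → *omazu*.
Since the final sound of *fe* is /e/ (a vowel), it takes -ebe, giving *feebe*.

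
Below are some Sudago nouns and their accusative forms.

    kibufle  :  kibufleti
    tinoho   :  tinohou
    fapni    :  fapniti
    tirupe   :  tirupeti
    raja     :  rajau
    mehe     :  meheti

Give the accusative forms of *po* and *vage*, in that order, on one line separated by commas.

pou, vageti

Looking at the last vowel of each stem: -ti when the last vowel of the stem is a front vowel (*kibufle*, *fapni*, *tirupe*, *mehe*); -u when the last vowel of the stem is a back vowel (*tinoho*, *raja*).
*po*: last vowel = /o/, a back vowel → -u → *pou*.
*vage*: last vowel = /e/, a front vowel → -ti → *vageti*.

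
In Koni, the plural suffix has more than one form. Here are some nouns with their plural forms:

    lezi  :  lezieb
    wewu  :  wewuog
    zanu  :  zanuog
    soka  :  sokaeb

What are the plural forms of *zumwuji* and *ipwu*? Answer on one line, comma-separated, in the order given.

zumwujieb, ipwuog

Looking at the last vowel of each stem: -og when the last vowel of the stem is a rounded vowel (*wewu*, *zanu*); -eb when the last vowel of the stem is an unrounded vowel (*lezi*, *soka*).
The last vowel of *zumwuji* is /i/, which is an unrounded vowel, so the suffix is -eb, giving *zumwujieb*.
*ipwu* — last vowel /u/ (a rounded vowel) → -og → *ipwuog*.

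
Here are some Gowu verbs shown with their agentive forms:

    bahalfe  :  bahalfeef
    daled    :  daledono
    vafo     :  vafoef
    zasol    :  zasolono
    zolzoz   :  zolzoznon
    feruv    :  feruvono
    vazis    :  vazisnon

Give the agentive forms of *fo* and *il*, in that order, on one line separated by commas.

foef, ilono

Looking at the final sound of each stem: -non when the stem ends in a sibilant (*zolzoz*, *vazis*); -ono when the stem ends in a non-sibilant consonant (*daled*, *zasol*, *feruv*); -ef when the stem ends in a vowel (*bahalfe*, *vafo*).
Since the final sound of *fo* is /o/ (a vowel), it takes -ef, giving *foef*.
*il*: final sound = /l/, a non-sibilant consonant → -ono → *ilono*.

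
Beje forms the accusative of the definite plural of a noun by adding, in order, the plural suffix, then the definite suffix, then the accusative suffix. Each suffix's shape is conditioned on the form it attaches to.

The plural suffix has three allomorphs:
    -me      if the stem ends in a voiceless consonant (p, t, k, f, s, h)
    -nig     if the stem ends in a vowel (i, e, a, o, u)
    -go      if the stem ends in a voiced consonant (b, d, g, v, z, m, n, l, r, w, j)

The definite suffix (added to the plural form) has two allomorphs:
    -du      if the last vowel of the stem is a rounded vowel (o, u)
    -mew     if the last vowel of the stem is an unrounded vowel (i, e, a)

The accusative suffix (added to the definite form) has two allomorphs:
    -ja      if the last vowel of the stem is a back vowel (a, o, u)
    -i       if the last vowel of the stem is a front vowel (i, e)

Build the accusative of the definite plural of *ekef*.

*ekef*: final sound = /f/, a voiceless consonant → -me → *ekefme*.
The plural form *ekefme*: last vowel = /e/, an unrounded vowel → -mew → *ekefmemew*.
The last vowel of the definite form *ekefmemew* is /e/, which is a front vowel, so the accusative suffix is -i, giving *ekefmemewi*.

ekefmemewi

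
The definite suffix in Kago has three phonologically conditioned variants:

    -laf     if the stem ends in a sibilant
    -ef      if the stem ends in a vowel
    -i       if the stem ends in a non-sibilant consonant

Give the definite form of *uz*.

uzlaf

*uz* — final sound /z/ (a sibilant) → -laf → *uzlaf*.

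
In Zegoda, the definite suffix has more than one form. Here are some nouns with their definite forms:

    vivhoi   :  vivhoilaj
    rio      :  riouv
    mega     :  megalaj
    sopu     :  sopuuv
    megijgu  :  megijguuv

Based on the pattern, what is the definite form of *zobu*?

Looking at the last vowel of each stem: -uv when the last vowel of the stem is a rounded vowel (*rio*, *sopu*, *megijgu*); -laj when the last vowel of the stem is an unrounded vowel (*vivhoi*, *mega*).
The last vowel of *zobu* is /u/, which is a rounded vowel, so the suffix is -uv, giving *zobuuv*.

zobuuv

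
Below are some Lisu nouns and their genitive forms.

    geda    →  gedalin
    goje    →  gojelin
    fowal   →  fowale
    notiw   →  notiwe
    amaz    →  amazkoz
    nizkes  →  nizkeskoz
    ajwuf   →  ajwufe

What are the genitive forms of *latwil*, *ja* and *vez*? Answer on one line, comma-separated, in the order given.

latwile, jalin, vezkoz

The alternation tracks the final sound of the stem — -koz when the stem ends in a sibilant (*amaz*, *nizkes*); -e when the stem ends in a non-sibilant consonant (*fowal*, *notiw*, *ajwuf*); -lin when the stem ends in a vowel (*geda*, *goje*).
The final sound of *latwil* is /l/, which is a non-sibilant consonant, so the suffix is -e, giving *latwile*.
*ja*: final sound = /a/, a vowel → -lin → *jalin*.
*vez*: final sound = /z/, a sibilant → -koz → *vezkoz*.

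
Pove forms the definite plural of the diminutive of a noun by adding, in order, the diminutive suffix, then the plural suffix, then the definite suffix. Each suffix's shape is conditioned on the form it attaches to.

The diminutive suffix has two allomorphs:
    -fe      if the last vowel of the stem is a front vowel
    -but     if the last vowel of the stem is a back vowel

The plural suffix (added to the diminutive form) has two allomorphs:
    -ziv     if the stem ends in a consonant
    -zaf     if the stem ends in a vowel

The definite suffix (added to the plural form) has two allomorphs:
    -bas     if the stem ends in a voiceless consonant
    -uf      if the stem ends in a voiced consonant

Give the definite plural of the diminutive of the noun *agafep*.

agafepfezafbas

*agafep* — last vowel /e/ (a front vowel) → -fe → *agafepfe*.
Since the final sound of the diminutive form *agafepfe* is /e/ (a vowel), it takes -zaf, giving *agafepfezaf*.
The plural form *agafepfezaf*: final consonant = /f/, voiceless → -bas → *agafepfezafbas*.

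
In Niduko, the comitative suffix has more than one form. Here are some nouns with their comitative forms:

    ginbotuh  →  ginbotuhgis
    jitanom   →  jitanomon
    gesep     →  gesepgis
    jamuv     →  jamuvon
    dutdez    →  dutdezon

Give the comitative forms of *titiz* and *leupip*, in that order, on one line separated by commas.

The pattern is voicing of the final consonant: -gis when the stem ends in a voiceless consonant (*ginbotuh*, *gesep*); -on when the stem ends in a voiced consonant (*jitanom*, *jamuv*, *dutdez*).
*titiz*: final consonant = /z/, voiced → -on → *titizon*.
*leupip* — final consonant /p/ (voiceless) → -gis → *leupipgis*.

titizon, leupipgis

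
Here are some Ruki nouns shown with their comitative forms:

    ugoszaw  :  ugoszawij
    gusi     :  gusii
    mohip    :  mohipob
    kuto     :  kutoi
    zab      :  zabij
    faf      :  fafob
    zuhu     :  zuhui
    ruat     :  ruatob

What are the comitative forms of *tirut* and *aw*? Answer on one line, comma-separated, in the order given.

The suffix is conditioned by the final sound: -ob when the stem ends in a voiceless consonant (*mohip*, *faf*, *ruat*); -ij when the stem ends in a voiced consonant (*ugoszaw*, *zab*); -i when the stem ends in a vowel (*gusi*, *kuto*, *zuhu*).
*tirut*: final sound = /t/, a voiceless consonant → -ob → *tirutob*.
Since the final sound of *aw* is /w/ (a voiced consonant), it takes -ij, giving *awij*.

tirutob, awij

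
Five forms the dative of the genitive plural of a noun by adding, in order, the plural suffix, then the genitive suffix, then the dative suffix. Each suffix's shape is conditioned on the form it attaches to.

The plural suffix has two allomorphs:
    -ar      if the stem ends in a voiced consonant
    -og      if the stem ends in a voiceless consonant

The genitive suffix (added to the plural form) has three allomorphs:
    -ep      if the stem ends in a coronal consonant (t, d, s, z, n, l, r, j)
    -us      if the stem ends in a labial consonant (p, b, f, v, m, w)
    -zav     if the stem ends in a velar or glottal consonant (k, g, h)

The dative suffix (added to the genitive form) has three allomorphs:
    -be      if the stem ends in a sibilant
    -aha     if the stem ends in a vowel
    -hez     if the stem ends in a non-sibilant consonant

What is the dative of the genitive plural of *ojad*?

The final consonant of *ojad* is /d/, which is voiced, so the plural suffix is -ar, giving *ojadar*.
The plural form *ojadar*: final consonant = /r/, coronal → -ep → *ojadarep*.
The final sound of the genitive form *ojadarep* is /p/, which is a non-sibilant consonant, so the dative suffix is -hez, giving *ojadarephez*.

ojadarephez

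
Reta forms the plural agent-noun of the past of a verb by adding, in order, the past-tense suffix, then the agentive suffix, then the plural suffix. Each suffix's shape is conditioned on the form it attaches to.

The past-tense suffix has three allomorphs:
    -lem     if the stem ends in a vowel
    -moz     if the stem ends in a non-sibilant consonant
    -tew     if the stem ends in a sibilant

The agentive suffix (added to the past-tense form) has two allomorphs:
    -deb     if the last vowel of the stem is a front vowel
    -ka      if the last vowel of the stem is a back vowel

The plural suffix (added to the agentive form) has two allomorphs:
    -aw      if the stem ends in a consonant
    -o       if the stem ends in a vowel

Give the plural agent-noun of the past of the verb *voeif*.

*voeif*: final sound = /f/, a non-sibilant consonant → -moz → *voeifmoz*.
Since the last vowel of the past-tense form *voeifmoz* is /o/ (a back vowel), it takes -ka, giving *voeifmozka*.
The agentive form *voeifmozka*: final sound = /a/, a vowel → -o → *voeifmozkao*.

voeifmozkao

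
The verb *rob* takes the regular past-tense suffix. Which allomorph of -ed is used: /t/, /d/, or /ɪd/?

The stem *rob* ends in a voiced sound other than /d/.
The -ed suffix is realized as /ɪd/ after /t, d/; as /t/ after other voiceless consonants; and as /d/ after other voiced sounds.
So -ed on *rob* is pronounced /d/.

/d/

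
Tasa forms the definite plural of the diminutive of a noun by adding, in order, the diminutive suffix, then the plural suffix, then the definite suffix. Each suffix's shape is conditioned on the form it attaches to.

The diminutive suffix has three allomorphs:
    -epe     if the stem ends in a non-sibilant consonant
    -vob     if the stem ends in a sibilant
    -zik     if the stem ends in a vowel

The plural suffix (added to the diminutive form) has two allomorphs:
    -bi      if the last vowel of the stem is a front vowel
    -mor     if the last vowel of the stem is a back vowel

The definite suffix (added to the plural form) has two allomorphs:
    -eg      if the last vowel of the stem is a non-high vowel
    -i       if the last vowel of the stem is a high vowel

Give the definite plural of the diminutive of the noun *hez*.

*hez* — final sound /z/ (a sibilant) → -vob → *hezvob*.
The last vowel of the diminutive form *hezvob* is /o/, which is a back vowel, so the plural suffix is -mor, giving *hezvobmor*.
The plural form *hezvobmor*: last vowel = /o/, a non-high vowel → -eg → *hezvobmoreg*.

hezvobmoreg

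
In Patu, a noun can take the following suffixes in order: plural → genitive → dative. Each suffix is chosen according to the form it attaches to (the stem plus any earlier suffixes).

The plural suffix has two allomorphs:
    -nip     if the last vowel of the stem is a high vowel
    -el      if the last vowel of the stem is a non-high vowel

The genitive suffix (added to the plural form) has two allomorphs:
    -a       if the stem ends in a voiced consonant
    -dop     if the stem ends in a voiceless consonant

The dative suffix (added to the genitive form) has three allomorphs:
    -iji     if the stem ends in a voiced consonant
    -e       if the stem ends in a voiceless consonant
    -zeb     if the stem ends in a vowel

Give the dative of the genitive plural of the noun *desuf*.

*desuf*: last vowel = /u/, a high vowel → -nip → *desufnip*.
The plural form *desufnip* — final consonant /p/ (voiceless) → -dop → *desufnipdop*.
The genitive form *desufnipdop*: final sound = /p/, a voiceless consonant → -e → *desufnipdope*.

desufnipdope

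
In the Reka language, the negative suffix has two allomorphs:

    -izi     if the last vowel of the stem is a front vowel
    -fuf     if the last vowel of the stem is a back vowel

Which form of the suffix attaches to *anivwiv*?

*anivwiv*: last vowel = /i/, a front vowel → -izi.

-izi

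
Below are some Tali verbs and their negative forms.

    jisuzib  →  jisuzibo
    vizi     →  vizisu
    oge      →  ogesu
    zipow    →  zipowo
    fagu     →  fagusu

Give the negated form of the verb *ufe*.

ufesu

The alternation tracks the final sound of the stem — -o when the stem ends in a consonant (*jisuzib*, *zipow*); -su when the stem ends in a vowel (*vizi*, *oge*, *fagu*).
The final sound of *ufe* is /e/, which is a vowel, so the suffix is -su, giving *ufesu*.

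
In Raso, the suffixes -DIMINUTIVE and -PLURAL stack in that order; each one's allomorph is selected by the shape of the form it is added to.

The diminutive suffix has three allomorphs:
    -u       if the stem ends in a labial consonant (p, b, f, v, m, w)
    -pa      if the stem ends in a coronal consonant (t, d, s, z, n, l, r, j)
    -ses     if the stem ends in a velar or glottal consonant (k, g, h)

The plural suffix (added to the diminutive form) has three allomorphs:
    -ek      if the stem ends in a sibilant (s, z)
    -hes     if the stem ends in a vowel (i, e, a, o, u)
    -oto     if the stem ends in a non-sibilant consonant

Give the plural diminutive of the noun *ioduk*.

ioduksesek

*ioduk* — final consonant /k/ (velar/glottal) → -ses → *iodukses*.
The final sound of the diminutive form *iodukses* is /s/, which is a sibilant, so the plural suffix is -ek, giving *ioduksesek*.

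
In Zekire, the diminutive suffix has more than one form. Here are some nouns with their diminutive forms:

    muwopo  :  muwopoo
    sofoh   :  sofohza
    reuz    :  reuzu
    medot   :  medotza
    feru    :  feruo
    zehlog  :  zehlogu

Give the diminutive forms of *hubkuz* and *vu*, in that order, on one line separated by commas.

hubkuzu, vuo

The suffix is conditioned by the final sound: -za when the stem ends in a voiceless consonant (*sofoh*, *medot*); -u when the stem ends in a voiced consonant (*reuz*, *zehlog*); -o when the stem ends in a vowel (*muwopo*, *feru*).
The final sound of *hubkuz* is /z/, which is a voiced consonant, so the suffix is -u, giving *hubkuzu*.
*vu*: final sound = /u/, a vowel → -o → *vuo*.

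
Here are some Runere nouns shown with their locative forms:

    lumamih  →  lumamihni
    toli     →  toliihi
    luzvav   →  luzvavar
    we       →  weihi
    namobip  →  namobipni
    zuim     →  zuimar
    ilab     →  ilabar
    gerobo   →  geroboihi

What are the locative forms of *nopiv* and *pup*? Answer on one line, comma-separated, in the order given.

nopivar, pupni

The suffix is conditioned by the final sound: -ni when the stem ends in a voiceless consonant (*lumamih*, *namobip*); -ar when the stem ends in a voiced consonant (*luzvav*, *zuim*, *ilab*); -ihi when the stem ends in a vowel (*toli*, *we*, *gerobo*).
Since the final sound of *nopiv* is /v/ (a voiced consonant), it takes -ar, giving *nopivar*.
*pup* — final sound /p/ (a voiceless consonant) → -ni → *pupni*.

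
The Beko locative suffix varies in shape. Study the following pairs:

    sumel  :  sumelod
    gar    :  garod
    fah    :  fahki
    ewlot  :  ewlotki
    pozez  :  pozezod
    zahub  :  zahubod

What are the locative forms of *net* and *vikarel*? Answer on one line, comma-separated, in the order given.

The suffix is conditioned by the final consonant: -ki when the stem ends in a voiceless consonant (*fah*, *ewlot*); -od when the stem ends in a voiced consonant (*sumel*, *gar*, *pozez*, *zahub*).
The final consonant of *net* is /t/, which is voiceless, so the suffix is -ki, giving *netki*.
The final consonant of *vikarel* is /l/, which is voiced, so the suffix is -od, giving *vikarelod*.

netki, vikarelod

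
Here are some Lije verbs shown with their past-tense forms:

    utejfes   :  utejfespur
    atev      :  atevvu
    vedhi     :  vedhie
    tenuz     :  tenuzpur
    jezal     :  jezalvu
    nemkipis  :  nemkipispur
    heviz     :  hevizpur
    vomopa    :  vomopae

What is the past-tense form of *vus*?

The pattern is sibilance of the final sound: -pur when the stem ends in a sibilant (*utejfes*, *tenuz*, *nemkipis*, *heviz*); -vu when the stem ends in a non-sibilant consonant (*atev*, *jezal*); -e when the stem ends in a vowel (*vedhi*, *vomopa*).
*vus* — final sound /s/ (a sibilant) → -pur → *vuspur*.

vuspur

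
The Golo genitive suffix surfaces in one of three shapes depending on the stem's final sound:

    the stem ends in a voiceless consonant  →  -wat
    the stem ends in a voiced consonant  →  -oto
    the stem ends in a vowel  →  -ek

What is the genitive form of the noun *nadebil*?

*nadebil*: final sound = /l/, a voiced consonant → -oto → *nadebiloto*.

nadebiloto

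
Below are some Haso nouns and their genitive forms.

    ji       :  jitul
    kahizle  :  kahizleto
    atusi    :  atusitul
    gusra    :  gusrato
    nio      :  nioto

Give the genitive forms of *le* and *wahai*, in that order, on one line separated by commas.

leto, wahaitul

The suffix is conditioned by the last vowel: -tul when the last vowel of the stem is a high vowel (*ji*, *atusi*); -to when the last vowel of the stem is a non-high vowel (*kahizle*, *gusra*, *nio*).
*le*: last vowel = /e/, a non-high vowel → -to → *leto*.
*wahai* — last vowel /i/ (a high vowel) → -tul → *wahaitul*.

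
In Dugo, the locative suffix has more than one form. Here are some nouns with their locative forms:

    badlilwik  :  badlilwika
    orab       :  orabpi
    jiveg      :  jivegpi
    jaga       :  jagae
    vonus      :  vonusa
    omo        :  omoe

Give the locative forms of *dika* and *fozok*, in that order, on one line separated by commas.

Looking at the final sound of each stem: -a when the stem ends in a voiceless consonant (*badlilwik*, *vonus*); -pi when the stem ends in a voiced consonant (*orab*, *jiveg*); -e when the stem ends in a vowel (*jaga*, *omo*).
*dika* — final sound /a/ (a vowel) → -e → *dikae*.
*fozok* — final sound /k/ (a voiceless consonant) → -a → *fozoka*.

dikae, fozoka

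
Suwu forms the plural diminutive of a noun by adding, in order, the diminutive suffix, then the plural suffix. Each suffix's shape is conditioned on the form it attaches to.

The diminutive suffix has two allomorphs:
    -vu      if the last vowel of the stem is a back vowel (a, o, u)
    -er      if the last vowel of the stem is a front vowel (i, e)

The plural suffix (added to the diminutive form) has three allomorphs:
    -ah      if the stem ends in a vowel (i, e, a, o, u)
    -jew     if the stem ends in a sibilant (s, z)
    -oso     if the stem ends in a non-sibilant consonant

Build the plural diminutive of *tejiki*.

tejikieroso

The last vowel of *tejiki* is /i/, which is a front vowel, so the diminutive suffix is -er, giving *tejikier*.
The final sound of the diminutive form *tejikier* is /r/, which is a non-sibilant consonant, so the plural suffix is -oso, giving *tejikieroso*.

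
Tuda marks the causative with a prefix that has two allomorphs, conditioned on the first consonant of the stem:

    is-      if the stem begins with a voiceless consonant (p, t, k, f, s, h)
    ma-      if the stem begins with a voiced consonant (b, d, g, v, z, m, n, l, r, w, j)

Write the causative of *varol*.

*varol* — first consonant /v/ (voiced) → ma- → *mavarol*.

mavarol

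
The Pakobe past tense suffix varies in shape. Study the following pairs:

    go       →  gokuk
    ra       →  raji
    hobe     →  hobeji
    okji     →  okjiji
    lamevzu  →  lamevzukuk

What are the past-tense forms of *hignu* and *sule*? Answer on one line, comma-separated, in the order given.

hignukuk, suleji

The pattern is rounding harmony: -kuk when the last vowel of the stem is a rounded vowel (*go*, *lamevzu*); -ji when the last vowel of the stem is an unrounded vowel (*ra*, *hobe*, *okji*).
The last vowel of *hignu* is /u/, which is a rounded vowel, so the suffix is -kuk, giving *hignukuk*.
*sule* — last vowel /e/ (an unrounded vowel) → -ji → *suleji*.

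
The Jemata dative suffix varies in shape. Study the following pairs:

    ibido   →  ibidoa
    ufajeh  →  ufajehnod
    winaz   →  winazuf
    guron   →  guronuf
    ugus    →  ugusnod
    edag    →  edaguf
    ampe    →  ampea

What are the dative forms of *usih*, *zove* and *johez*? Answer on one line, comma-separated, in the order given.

The alternation tracks the final sound of the stem — -nod when the stem ends in a voiceless consonant (*ufajeh*, *ugus*); -uf when the stem ends in a voiced consonant (*winaz*, *guron*, *edag*); -a when the stem ends in a vowel (*ibido*, *ampe*).
*usih*: final sound = /h/, a voiceless consonant → -nod → *usihnod*.
*zove* — final sound /e/ (a vowel) → -a → *zovea*.
*johez*: final sound = /z/, a voiced consonant → -uf → *johezuf*.

usihnod, zovea, johezuf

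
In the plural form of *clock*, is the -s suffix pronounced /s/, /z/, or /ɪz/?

/s/

The stem *clock* ends in a voiceless non-sibilant consonant.
The plural suffix surfaces as /ɪz/ after sibilants, /s/ after other voiceless consonants, and /z/ after other voiced sounds.
So the plural -s on *clock* is pronounced /s/.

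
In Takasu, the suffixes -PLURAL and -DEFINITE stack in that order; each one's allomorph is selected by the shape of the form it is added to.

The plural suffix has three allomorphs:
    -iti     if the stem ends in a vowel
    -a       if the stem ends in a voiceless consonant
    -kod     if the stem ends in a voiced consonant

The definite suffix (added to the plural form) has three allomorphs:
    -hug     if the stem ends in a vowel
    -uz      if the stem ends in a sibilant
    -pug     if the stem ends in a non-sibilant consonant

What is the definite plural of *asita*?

*asita* — final sound /a/ (a vowel) → -iti → *asitaiti*.
The plural form *asitaiti*: final sound = /i/, a vowel → -hug → *asitaitihug*.

asitaitihug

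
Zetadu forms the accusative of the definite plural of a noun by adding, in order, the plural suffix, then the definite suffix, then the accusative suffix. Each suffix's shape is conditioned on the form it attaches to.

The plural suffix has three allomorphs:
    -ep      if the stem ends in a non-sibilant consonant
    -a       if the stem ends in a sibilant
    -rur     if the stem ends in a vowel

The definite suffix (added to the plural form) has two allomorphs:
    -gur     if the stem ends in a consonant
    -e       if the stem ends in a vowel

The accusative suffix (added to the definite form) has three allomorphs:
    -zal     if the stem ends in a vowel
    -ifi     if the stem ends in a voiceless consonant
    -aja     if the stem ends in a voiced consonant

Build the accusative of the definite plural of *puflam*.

puflamepguraja

*puflam* — final sound /m/ (a non-sibilant consonant) → -ep → *puflamep*.
The plural form *puflamep* — final sound /p/ (a consonant) → -gur → *puflamepgur*.
The final sound of the definite form *puflamepgur* is /r/, which is a voiced consonant, so the accusative suffix is -aja, giving *puflamepguraja*.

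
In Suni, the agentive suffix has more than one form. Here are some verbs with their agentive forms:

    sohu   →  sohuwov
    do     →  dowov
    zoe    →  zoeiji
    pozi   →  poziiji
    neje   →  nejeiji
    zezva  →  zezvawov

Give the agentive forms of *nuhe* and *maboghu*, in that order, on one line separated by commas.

The alternation tracks the last vowel of the stem — -iji when the last vowel of the stem is a front vowel (*zoe*, *pozi*, *neje*); -wov when the last vowel of the stem is a back vowel (*sohu*, *do*, *zezva*).
Since the last vowel of *nuhe* is /e/ (a front vowel), it takes -iji, giving *nuheiji*.
*maboghu*: last vowel = /u/, a back vowel → -wov → *maboghuwov*.

nuheiji, maboghuwov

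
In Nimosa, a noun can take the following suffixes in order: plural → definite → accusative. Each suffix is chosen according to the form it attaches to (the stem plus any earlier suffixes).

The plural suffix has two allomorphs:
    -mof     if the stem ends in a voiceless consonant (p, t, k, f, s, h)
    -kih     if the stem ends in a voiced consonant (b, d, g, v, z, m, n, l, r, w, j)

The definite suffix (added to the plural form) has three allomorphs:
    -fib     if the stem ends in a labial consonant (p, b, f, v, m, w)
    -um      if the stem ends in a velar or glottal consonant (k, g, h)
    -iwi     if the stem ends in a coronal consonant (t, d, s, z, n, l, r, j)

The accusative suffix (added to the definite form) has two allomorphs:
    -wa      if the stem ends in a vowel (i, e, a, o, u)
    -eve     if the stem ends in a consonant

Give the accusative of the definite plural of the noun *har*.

harkihumeve

*har* — final consonant /r/ (voiced) → -kih → *harkih*.
The plural form *harkih* — final consonant /h/ (velar/glottal) → -um → *harkihum*.
The definite form *harkihum*: final sound = /m/, a consonant → -eve → *harkihumeve*.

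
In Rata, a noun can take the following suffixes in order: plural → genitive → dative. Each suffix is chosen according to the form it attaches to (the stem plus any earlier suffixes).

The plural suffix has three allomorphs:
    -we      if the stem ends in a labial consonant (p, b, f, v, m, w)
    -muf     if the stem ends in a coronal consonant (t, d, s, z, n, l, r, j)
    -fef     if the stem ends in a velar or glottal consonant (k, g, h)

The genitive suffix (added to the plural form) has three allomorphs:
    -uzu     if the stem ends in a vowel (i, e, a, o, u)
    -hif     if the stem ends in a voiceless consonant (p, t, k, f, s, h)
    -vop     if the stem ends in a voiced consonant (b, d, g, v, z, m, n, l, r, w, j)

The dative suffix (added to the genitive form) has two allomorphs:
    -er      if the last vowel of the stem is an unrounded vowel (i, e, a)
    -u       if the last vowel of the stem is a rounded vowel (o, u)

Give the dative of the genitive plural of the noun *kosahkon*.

kosahkonmufhifer

The final consonant of *kosahkon* is /n/, which is coronal, so the plural suffix is -muf, giving *kosahkonmuf*.
The plural form *kosahkonmuf* — final sound /f/ (a voiceless consonant) → -hif → *kosahkonmufhif*.
Since the last vowel of the genitive form *kosahkonmufhif* is /i/ (an unrounded vowel), it takes -er, giving *kosahkonmufhifer*.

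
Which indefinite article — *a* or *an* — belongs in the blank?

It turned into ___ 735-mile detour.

The indefinite article is chosen by the initial *sound* of the following word, not its spelling.
The number *735* is spoken "seven hundred …", beginning with /ˈsɛvən/ — a consonant sound.
So the article is *a*: It turned into a 735-mile detour.

a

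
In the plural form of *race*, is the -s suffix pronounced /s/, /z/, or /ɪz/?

/ɪz/

The stem *race* ends in a sibilant (/s, z, ʃ, ʒ, tʃ, dʒ/).
The plural suffix surfaces as /ɪz/ after sibilants, /s/ after other voiceless consonants, and /z/ after other voiced sounds.
So the plural -s on *race* is pronounced /ɪz/.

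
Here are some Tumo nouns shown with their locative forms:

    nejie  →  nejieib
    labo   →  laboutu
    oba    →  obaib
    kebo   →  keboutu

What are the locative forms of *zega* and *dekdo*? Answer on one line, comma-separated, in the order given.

zegaib, dekdoutu

The suffix is conditioned by the last vowel: -utu when the last vowel of the stem is a rounded vowel (*labo*, *kebo*); -ib when the last vowel of the stem is an unrounded vowel (*nejie*, *oba*).
The last vowel of *zega* is /a/, which is an unrounded vowel, so the suffix is -ib, giving *zegaib*.
Since the last vowel of *dekdo* is /o/ (a rounded vowel), it takes -utu, giving *dekdoutu*.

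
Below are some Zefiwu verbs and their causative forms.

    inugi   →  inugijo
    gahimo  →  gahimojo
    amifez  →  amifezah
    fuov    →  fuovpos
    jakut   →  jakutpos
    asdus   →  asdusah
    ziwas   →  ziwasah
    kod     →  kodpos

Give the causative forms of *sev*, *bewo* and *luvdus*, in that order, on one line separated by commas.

sevpos, bewojo, luvdusah

The suffix is conditioned by the final sound: -ah when the stem ends in a sibilant (*amifez*, *asdus*, *ziwas*); -pos when the stem ends in a non-sibilant consonant (*fuov*, *jakut*, *kod*); -jo when the stem ends in a vowel (*inugi*, *gahimo*).
*sev*: final sound = /v/, a non-sibilant consonant → -pos → *sevpos*.
The final sound of *bewo* is /o/, which is a vowel, so the suffix is -jo, giving *bewojo*.
Since the final sound of *luvdus* is /s/ (a sibilant), it takes -ah, giving *luvdusah*.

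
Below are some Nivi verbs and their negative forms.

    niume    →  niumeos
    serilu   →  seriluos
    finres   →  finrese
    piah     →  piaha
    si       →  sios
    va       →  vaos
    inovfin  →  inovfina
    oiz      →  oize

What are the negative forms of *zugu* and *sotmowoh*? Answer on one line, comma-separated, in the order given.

zuguos, sotmowoha

The alternation tracks the final sound of the stem — -e when the stem ends in a sibilant (*finres*, *oiz*); -a when the stem ends in a non-sibilant consonant (*piah*, *inovfin*); -os when the stem ends in a vowel (*niume*, *serilu*, *si*, *va*).
Since the final sound of *zugu* is /u/ (a vowel), it takes -os, giving *zuguos*.
*sotmowoh* — final sound /h/ (a non-sibilant consonant) → -a → *sotmowoha*.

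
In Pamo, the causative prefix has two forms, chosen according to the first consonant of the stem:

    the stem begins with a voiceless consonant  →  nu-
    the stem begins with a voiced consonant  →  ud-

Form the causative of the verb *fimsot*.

nufimsot

*fimsot*: first consonant = /f/, voiceless → nu- → *nufimsot*.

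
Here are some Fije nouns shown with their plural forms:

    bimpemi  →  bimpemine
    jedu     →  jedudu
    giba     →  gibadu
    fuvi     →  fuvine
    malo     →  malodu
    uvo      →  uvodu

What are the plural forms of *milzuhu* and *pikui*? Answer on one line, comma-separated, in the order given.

milzuhudu, pikuine

The alternation tracks the last vowel of the stem — -ne when the last vowel of the stem is a front vowel (*bimpemi*, *fuvi*); -du when the last vowel of the stem is a back vowel (*jedu*, *giba*, *malo*, *uvo*).
*milzuhu* — last vowel /u/ (a back vowel) → -du → *milzuhudu*.
Since the last vowel of *pikui* is /i/ (a front vowel), it takes -ne, giving *pikuine*.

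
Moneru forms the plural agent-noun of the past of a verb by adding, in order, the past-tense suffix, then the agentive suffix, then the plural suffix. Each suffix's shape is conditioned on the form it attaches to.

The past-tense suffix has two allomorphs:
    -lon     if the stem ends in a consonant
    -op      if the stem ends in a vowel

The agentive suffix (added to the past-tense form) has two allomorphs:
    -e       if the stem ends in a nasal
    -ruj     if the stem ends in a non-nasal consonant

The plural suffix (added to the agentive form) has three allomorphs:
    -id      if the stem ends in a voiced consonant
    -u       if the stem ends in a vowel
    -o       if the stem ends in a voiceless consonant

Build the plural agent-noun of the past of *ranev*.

ranevloneu

*ranev* — final sound /v/ (a consonant) → -lon → *ranevlon*.
The past-tense form *ranevlon*: final consonant = /n/, a nasal → -e → *ranevlone*.
The agentive form *ranevlone*: final sound = /e/, a vowel → -u → *ranevloneu*.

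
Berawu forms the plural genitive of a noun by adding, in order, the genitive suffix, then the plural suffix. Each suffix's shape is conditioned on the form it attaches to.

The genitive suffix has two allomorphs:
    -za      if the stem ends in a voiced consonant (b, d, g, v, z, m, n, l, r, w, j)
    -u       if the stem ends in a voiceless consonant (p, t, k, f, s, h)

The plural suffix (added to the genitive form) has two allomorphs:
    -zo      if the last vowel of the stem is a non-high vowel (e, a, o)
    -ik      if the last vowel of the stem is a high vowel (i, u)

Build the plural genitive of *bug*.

bugzazo

The final consonant of *bug* is /g/, which is voiced, so the genitive suffix is -za, giving *bugza*.
The genitive form *bugza*: last vowel = /a/, a non-high vowel → -zo → *bugzazo*.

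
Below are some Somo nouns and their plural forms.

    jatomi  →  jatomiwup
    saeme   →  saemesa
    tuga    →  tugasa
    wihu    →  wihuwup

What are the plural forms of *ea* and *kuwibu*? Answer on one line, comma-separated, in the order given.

The pattern is height harmony: -wup when the last vowel of the stem is a high vowel (*jatomi*, *wihu*); -sa when the last vowel of the stem is a non-high vowel (*saeme*, *tuga*).
*ea* — last vowel /a/ (a non-high vowel) → -sa → *easa*.
Since the last vowel of *kuwibu* is /u/ (a high vowel), it takes -wup, giving *kuwibuwup*.

easa, kuwibuwup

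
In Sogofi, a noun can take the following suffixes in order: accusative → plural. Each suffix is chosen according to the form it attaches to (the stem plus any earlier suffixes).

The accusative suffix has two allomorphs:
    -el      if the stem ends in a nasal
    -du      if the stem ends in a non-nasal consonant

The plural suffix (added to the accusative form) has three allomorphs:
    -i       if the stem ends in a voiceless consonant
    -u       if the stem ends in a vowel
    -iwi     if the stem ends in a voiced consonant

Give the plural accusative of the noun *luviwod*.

The final consonant of *luviwod* is /d/, which is non-nasal, so the accusative suffix is -du, giving *luviwoddu*.
Since the final sound of the accusative form *luviwoddu* is /u/ (a vowel), it takes -u, giving *luviwodduu*.

luviwodduu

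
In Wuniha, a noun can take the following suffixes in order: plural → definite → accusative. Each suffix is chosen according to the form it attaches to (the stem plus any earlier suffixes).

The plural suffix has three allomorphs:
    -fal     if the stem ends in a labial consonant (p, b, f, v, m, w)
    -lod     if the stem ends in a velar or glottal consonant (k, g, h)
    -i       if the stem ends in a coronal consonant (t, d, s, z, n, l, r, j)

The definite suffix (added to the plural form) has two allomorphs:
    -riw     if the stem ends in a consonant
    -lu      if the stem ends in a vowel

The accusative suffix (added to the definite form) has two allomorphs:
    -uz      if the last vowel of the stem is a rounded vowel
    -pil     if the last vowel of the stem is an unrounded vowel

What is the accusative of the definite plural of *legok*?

*legok* — final consonant /k/ (velar/glottal) → -lod → *legoklod*.
Since the final sound of the plural form *legoklod* is /d/ (a consonant), it takes -riw, giving *legoklodriw*.
The definite form *legoklodriw* — last vowel /i/ (an unrounded vowel) → -pil → *legoklodriwpil*.

legoklodriwpil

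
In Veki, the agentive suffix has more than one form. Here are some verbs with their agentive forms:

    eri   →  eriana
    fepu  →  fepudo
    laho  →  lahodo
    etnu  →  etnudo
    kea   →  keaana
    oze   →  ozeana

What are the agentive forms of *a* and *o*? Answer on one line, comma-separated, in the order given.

aana, odo

The alternation tracks the last vowel of the stem — -do when the last vowel of the stem is a rounded vowel (*fepu*, *laho*, *etnu*); -ana when the last vowel of the stem is an unrounded vowel (*eri*, *kea*, *oze*).
*a*: last vowel = /a/, an unrounded vowel → -ana → *aana*.
*o* — last vowel /o/ (a rounded vowel) → -do → *odo*.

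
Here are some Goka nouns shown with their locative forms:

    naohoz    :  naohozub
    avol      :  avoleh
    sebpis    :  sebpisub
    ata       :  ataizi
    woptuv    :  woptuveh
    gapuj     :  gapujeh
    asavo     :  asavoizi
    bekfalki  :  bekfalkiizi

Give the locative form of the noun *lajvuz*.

The suffix is conditioned by the final sound: -ub when the stem ends in a sibilant (*naohoz*, *sebpis*); -eh when the stem ends in a non-sibilant consonant (*avol*, *woptuv*, *gapuj*); -izi when the stem ends in a vowel (*ata*, *asavo*, *bekfalki*).
*lajvuz*: final sound = /z/, a sibilant → -ub → *lajvuzub*.

lajvuzub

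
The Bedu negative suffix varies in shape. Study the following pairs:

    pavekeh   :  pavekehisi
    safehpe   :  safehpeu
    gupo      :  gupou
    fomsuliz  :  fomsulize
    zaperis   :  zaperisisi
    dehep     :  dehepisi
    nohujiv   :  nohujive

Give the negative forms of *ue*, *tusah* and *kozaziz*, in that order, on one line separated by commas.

The suffix is conditioned by the final sound: -isi when the stem ends in a voiceless consonant (*pavekeh*, *zaperis*, *dehep*); -e when the stem ends in a voiced consonant (*fomsuliz*, *nohujiv*); -u when the stem ends in a vowel (*safehpe*, *gupo*).
Since the final sound of *ue* is /e/ (a vowel), it takes -u, giving *ueu*.
*tusah* — final sound /h/ (a voiceless consonant) → -isi → *tusahisi*.
*kozaziz* — final sound /z/ (a voiced consonant) → -e → *kozazize*.

ueu, tusahisi, kozazize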